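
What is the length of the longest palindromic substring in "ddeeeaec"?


Input: "ddeeeaec"
Checking substrings for palindromes:
  [2:5] "eee" (len 3) => palindrome
  [4:7] "eae" (len 3) => palindrome
  [0:2] "dd" (len 2) => palindrome
  [2:4] "ee" (len 2) => palindrome
  [3:5] "ee" (len 2) => palindrome
Longest palindromic substring: "eee" with length 3

3


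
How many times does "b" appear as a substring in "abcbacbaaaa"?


Searching for "b" in "abcbacbaaaa"
Scanning each position:
  Position 0: "a" => no
  Position 1: "b" => MATCH
  Position 2: "c" => no
  Position 3: "b" => MATCH
  Position 4: "a" => no
  Position 5: "c" => no
  Position 6: "b" => MATCH
  Position 7: "a" => no
  Position 8: "a" => no
  Position 9: "a" => no
  Position 10: "a" => no
Total occurrences: 3

3


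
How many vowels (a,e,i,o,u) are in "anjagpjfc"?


Input: anjagpjfc
Checking each character:
  'a' at position 0: vowel (running total: 1)
  'n' at position 1: consonant
  'j' at position 2: consonant
  'a' at position 3: vowel (running total: 2)
  'g' at position 4: consonant
  'p' at position 5: consonant
  'j' at position 6: consonant
  'f' at position 7: consonant
  'c' at position 8: consonant
Total vowels: 2

2


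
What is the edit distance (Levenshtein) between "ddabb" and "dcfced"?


Computing edit distance: "ddabb" -> "dcfced"
DP table:
           d    c    f    c    e    d
      0    1    2    3    4    5    6
  d   1    0    1    2    3    4    5
  d   2    1    1    2    3    4    4
  a   3    2    2    2    3    4    5
  b   4    3    3    3    3    4    5
  b   5    4    4    4    4    4    5
Edit distance = dp[5][6] = 5

5


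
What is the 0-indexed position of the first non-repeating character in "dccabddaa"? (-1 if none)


Input: dccabddaa
Character frequencies:
  'a': 3
  'b': 1
  'c': 2
  'd': 3
Scanning left to right for freq == 1:
  Position 0 ('d'): freq=3, skip
  Position 1 ('c'): freq=2, skip
  Position 2 ('c'): freq=2, skip
  Position 3 ('a'): freq=3, skip
  Position 4 ('b'): unique! => answer = 4

4


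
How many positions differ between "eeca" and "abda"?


Comparing "eeca" and "abda" position by position:
  Position 0: 'e' vs 'a' => DIFFER
  Position 1: 'e' vs 'b' => DIFFER
  Position 2: 'c' vs 'd' => DIFFER
  Position 3: 'a' vs 'a' => same
Positions that differ: 3

3


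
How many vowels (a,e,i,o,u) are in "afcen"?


Input: afcen
Checking each character:
  'a' at position 0: vowel (running total: 1)
  'f' at position 1: consonant
  'c' at position 2: consonant
  'e' at position 3: vowel (running total: 2)
  'n' at position 4: consonant
Total vowels: 2

2


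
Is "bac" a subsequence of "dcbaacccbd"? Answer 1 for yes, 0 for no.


Check if "bac" is a subsequence of "dcbaacccbd"
Greedy scan:
  Position 0 ('d'): no match needed
  Position 1 ('c'): no match needed
  Position 2 ('b'): matches sub[0] = 'b'
  Position 3 ('a'): matches sub[1] = 'a'
  Position 4 ('a'): no match needed
  Position 5 ('c'): matches sub[2] = 'c'
  Position 6 ('c'): no match needed
  Position 7 ('c'): no match needed
  Position 8 ('b'): no match needed
  Position 9 ('d'): no match needed
All 3 characters matched => is a subsequence

1


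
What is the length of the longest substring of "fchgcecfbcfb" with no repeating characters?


Input: "fchgcecfbcfb"
Sliding window (track last position of each char):
  Position 0 ('f'): window [0,0] length 1 -- new best
  Position 1 ('c'): window [0,1] length 2 -- new best
  Position 2 ('h'): window [0,2] length 3 -- new best
  Position 3 ('g'): window [0,3] length 4 -- new best
  Position 4 ('c'): repeat (last at 1), move window start to 2
  Position 4 ('c'): window [2,4] length 3
  Position 5 ('e'): window [2,5] length 4
  Position 6 ('c'): repeat (last at 4), move window start to 5
  Position 6 ('c'): window [5,6] length 2
  Position 7 ('f'): window [5,7] length 3
  Position 8 ('b'): window [5,8] length 4
  Position 9 ('c'): repeat (last at 6), move window start to 7
  Position 9 ('c'): window [7,9] length 3
  Position 10 ('f'): repeat (last at 7), move window start to 8
  Position 10 ('f'): window [8,10] length 3
  Position 11 ('b'): repeat (last at 8), move window start to 9
  Position 11 ('b'): window [9,11] length 3
Longest substring with no repeats: "fchg" with length 4

4


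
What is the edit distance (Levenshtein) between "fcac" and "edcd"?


Computing edit distance: "fcac" -> "edcd"
DP table:
           e    d    c    d
      0    1    2    3    4
  f   1    1    2    3    4
  c   2    2    2    2    3
  a   3    3    3    3    3
  c   4    4    4    3    4
Edit distance = dp[4][4] = 4

4


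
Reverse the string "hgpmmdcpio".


Input: hgpmmdcpio
Reading characters right to left:
  Position 9: 'o'
  Position 8: 'i'
  Position 7: 'p'
  Position 6: 'c'
  Position 5: 'd'
  Position 4: 'm'
  Position 3: 'm'
  Position 2: 'p'
  Position 1: 'g'
  Position 0: 'h'
Reversed: oipcdmmpgh

oipcdmmpgh


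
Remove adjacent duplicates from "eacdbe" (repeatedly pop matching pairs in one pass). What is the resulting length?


Input: eacdbe
Stack-based adjacent duplicate removal:
  Read 'e': push. Stack: e
  Read 'a': push. Stack: ea
  Read 'c': push. Stack: eac
  Read 'd': push. Stack: eacd
  Read 'b': push. Stack: eacdb
  Read 'e': push. Stack: eacdbe
Final stack: "eacdbe" (length 6)

6


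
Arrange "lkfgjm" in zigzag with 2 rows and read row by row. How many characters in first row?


Zigzag "lkfgjm" into 2 rows:
Placing characters:
  'l' => row 0
  'k' => row 1
  'f' => row 0
  'g' => row 1
  'j' => row 0
  'm' => row 1
Rows:
  Row 0: "lfj"
  Row 1: "kgm"
First row length: 3

3


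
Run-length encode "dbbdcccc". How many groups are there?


Input: dbbdcccc
Scanning for consecutive runs:
  Group 1: 'd' x 1 (positions 0-0)
  Group 2: 'b' x 2 (positions 1-2)
  Group 3: 'd' x 1 (positions 3-3)
  Group 4: 'c' x 4 (positions 4-7)
Total groups: 4

4


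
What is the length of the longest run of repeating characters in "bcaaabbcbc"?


Input: "bcaaabbcbc"
Scanning for longest run:
  Position 1 ('c'): new char, reset run to 1
  Position 2 ('a'): new char, reset run to 1
  Position 3 ('a'): continues run of 'a', length=2
  Position 4 ('a'): continues run of 'a', length=3
  Position 5 ('b'): new char, reset run to 1
  Position 6 ('b'): continues run of 'b', length=2
  Position 7 ('c'): new char, reset run to 1
  Position 8 ('b'): new char, reset run to 1
  Position 9 ('c'): new char, reset run to 1
Longest run: 'a' with length 3

3


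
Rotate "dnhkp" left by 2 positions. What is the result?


Input: "dnhkp", rotate left by 2
First 2 characters: "dn"
Remaining characters: "hkp"
Concatenate remaining + first: "hkp" + "dn" = "hkpdn"

hkpdn


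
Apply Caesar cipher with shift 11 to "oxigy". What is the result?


Caesar cipher: shift "oxigy" by 11
  'o' (pos 14) + 11 = pos 25 = 'z'
  'x' (pos 23) + 11 = pos 8 = 'i'
  'i' (pos 8) + 11 = pos 19 = 't'
  'g' (pos 6) + 11 = pos 17 = 'r'
  'y' (pos 24) + 11 = pos 9 = 'j'
Result: zitrj

zitrj


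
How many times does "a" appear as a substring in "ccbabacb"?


Searching for "a" in "ccbabacb"
Scanning each position:
  Position 0: "c" => no
  Position 1: "c" => no
  Position 2: "b" => no
  Position 3: "a" => MATCH
  Position 4: "b" => no
  Position 5: "a" => MATCH
  Position 6: "c" => no
  Position 7: "b" => no
Total occurrences: 2

2


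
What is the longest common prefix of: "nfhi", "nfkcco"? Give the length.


Words: nfhi, nfkcco
  Position 0: all 'n' => match
  Position 1: all 'f' => match
  Position 2: ('h', 'k') => mismatch, stop
LCP = "nf" (length 2)

2


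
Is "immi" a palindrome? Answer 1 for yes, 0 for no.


Input: immi
Reversed: immi
  Compare pos 0 ('i') with pos 3 ('i'): match
  Compare pos 1 ('m') with pos 2 ('m'): match
Result: palindrome

1


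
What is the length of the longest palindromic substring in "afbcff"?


Input: "afbcff"
Checking substrings for palindromes:
  [4:6] "ff" (len 2) => palindrome
Longest palindromic substring: "ff" with length 2

2


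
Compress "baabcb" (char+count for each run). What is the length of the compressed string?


Input: baabcb
Runs:
  'b' x 1 => "b1"
  'a' x 2 => "a2"
  'b' x 1 => "b1"
  'c' x 1 => "c1"
  'b' x 1 => "b1"
Compressed: "b1a2b1c1b1"
Compressed length: 10

10


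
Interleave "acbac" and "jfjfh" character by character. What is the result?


Interleaving "acbac" and "jfjfh":
  Position 0: 'a' from first, 'j' from second => "aj"
  Position 1: 'c' from first, 'f' from second => "cf"
  Position 2: 'b' from first, 'j' from second => "bj"
  Position 3: 'a' from first, 'f' from second => "af"
  Position 4: 'c' from first, 'h' from second => "ch"
Result: ajcfbjafch

ajcfbjafch


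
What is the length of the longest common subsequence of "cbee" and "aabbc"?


LCS of "cbee" and "aabbc"
DP table:
           a    a    b    b    c
      0    0    0    0    0    0
  c   0    0    0    0    0    1
  b   0    0    0    1    1    1
  e   0    0    0    1    1    1
  e   0    0    0    1    1    1
LCS length = dp[4][5] = 1

1


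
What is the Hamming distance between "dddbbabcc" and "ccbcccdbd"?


Comparing "dddbbabcc" and "ccbcccdbd" position by position:
  Position 0: 'd' vs 'c' => differ
  Position 1: 'd' vs 'c' => differ
  Position 2: 'd' vs 'b' => differ
  Position 3: 'b' vs 'c' => differ
  Position 4: 'b' vs 'c' => differ
  Position 5: 'a' vs 'c' => differ
  Position 6: 'b' vs 'd' => differ
  Position 7: 'c' vs 'b' => differ
  Position 8: 'c' vs 'd' => differ
Total differences (Hamming distance): 9

9


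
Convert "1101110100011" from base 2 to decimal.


Input: "1101110100011" in base 2
Positional expansion:
  Digit '1' (value 1) x 2^12 = 4096
  Digit '1' (value 1) x 2^11 = 2048
  Digit '0' (value 0) x 2^10 = 0
  Digit '1' (value 1) x 2^9 = 512
  Digit '1' (value 1) x 2^8 = 256
  Digit '1' (value 1) x 2^7 = 128
  Digit '0' (value 0) x 2^6 = 0
  Digit '1' (value 1) x 2^5 = 32
  Digit '0' (value 0) x 2^4 = 0
  Digit '0' (value 0) x 2^3 = 0
  Digit '0' (value 0) x 2^2 = 0
  Digit '1' (value 1) x 2^1 = 2
  Digit '1' (value 1) x 2^0 = 1
Sum = 7075

7075


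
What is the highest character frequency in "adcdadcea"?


Input: adcdadcea
Character counts:
  'a': 3
  'c': 2
  'd': 3
  'e': 1
Maximum frequency: 3

3


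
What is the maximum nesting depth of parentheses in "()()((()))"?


Input: "()()((()))"
Tracking depth:
  Position 0 '(': depth becomes 1
  Position 1 ')': depth becomes 0
  Position 2 '(': depth becomes 1
  Position 3 ')': depth becomes 0
  Position 4 '(': depth becomes 1
  Position 5 '(': depth becomes 2
  Position 6 '(': depth becomes 3
  Position 7 ')': depth becomes 2
  Position 8 ')': depth becomes 1
  Position 9 ')': depth becomes 0
Maximum depth reached: 3

3


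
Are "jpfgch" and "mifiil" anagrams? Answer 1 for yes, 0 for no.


Strings: "jpfgch", "mifiil"
Sorted first:  cfghjp
Sorted second: fiiilm
Differ at position 0: 'c' vs 'f' => not anagrams

0


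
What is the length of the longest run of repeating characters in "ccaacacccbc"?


Input: "ccaacacccbc"
Scanning for longest run:
  Position 1 ('c'): continues run of 'c', length=2
  Position 2 ('a'): new char, reset run to 1
  Position 3 ('a'): continues run of 'a', length=2
  Position 4 ('c'): new char, reset run to 1
  Position 5 ('a'): new char, reset run to 1
  Position 6 ('c'): new char, reset run to 1
  Position 7 ('c'): continues run of 'c', length=2
  Position 8 ('c'): continues run of 'c', length=3
  Position 9 ('b'): new char, reset run to 1
  Position 10 ('c'): new char, reset run to 1
Longest run: 'c' with length 3

3


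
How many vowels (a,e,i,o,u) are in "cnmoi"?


Input: cnmoi
Checking each character:
  'c' at position 0: consonant
  'n' at position 1: consonant
  'm' at position 2: consonant
  'o' at position 3: vowel (running total: 1)
  'i' at position 4: vowel (running total: 2)
Total vowels: 2

2


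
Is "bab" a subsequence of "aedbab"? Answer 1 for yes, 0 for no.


Check if "bab" is a subsequence of "aedbab"
Greedy scan:
  Position 0 ('a'): no match needed
  Position 1 ('e'): no match needed
  Position 2 ('d'): no match needed
  Position 3 ('b'): matches sub[0] = 'b'
  Position 4 ('a'): matches sub[1] = 'a'
  Position 5 ('b'): matches sub[2] = 'b'
All 3 characters matched => is a subsequence

1


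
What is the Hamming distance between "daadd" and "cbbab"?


Comparing "daadd" and "cbbab" position by position:
  Position 0: 'd' vs 'c' => differ
  Position 1: 'a' vs 'b' => differ
  Position 2: 'a' vs 'b' => differ
  Position 3: 'd' vs 'a' => differ
  Position 4: 'd' vs 'b' => differ
Total differences (Hamming distance): 5

5


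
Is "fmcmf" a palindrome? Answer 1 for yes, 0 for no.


Input: fmcmf
Reversed: fmcmf
  Compare pos 0 ('f') with pos 4 ('f'): match
  Compare pos 1 ('m') with pos 3 ('m'): match
Result: palindrome

1


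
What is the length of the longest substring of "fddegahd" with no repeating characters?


Input: "fddegahd"
Sliding window (track last position of each char):
  Position 0 ('f'): window [0,0] length 1 -- new best
  Position 1 ('d'): window [0,1] length 2 -- new best
  Position 2 ('d'): repeat (last at 1), move window start to 2
  Position 2 ('d'): window [2,2] length 1
  Position 3 ('e'): window [2,3] length 2
  Position 4 ('g'): window [2,4] length 3 -- new best
  Position 5 ('a'): window [2,5] length 4 -- new best
  Position 6 ('h'): window [2,6] length 5 -- new best
  Position 7 ('d'): repeat (last at 2), move window start to 3
  Position 7 ('d'): window [3,7] length 5
Longest substring with no repeats: "degah" with length 5

5


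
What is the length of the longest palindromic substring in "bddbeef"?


Input: "bddbeef"
Checking substrings for palindromes:
  [0:4] "bddb" (len 4) => palindrome
  [1:3] "dd" (len 2) => palindrome
  [4:6] "ee" (len 2) => palindrome
Longest palindromic substring: "bddb" with length 4

4


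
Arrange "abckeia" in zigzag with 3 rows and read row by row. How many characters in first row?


Zigzag "abckeia" into 3 rows:
Placing characters:
  'a' => row 0
  'b' => row 1
  'c' => row 2
  'k' => row 1
  'e' => row 0
  'i' => row 1
  'a' => row 2
Rows:
  Row 0: "ae"
  Row 1: "bki"
  Row 2: "ca"
First row length: 2

2


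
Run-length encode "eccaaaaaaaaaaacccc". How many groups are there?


Input: eccaaaaaaaaaaacccc
Scanning for consecutive runs:
  Group 1: 'e' x 1 (positions 0-0)
  Group 2: 'c' x 2 (positions 1-2)
  Group 3: 'a' x 11 (positions 3-13)
  Group 4: 'c' x 4 (positions 14-17)
Total groups: 4

4


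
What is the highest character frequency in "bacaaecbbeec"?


Input: bacaaecbbeec
Character counts:
  'a': 3
  'b': 3
  'c': 3
  'e': 3
Maximum frequency: 3

3


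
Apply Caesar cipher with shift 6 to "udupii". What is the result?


Caesar cipher: shift "udupii" by 6
  'u' (pos 20) + 6 = pos 0 = 'a'
  'd' (pos 3) + 6 = pos 9 = 'j'
  'u' (pos 20) + 6 = pos 0 = 'a'
  'p' (pos 15) + 6 = pos 21 = 'v'
  'i' (pos 8) + 6 = pos 14 = 'o'
  'i' (pos 8) + 6 = pos 14 = 'o'
Result: ajavoo

ajavoo


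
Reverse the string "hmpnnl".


Input: hmpnnl
Reading characters right to left:
  Position 5: 'l'
  Position 4: 'n'
  Position 3: 'n'
  Position 2: 'p'
  Position 1: 'm'
  Position 0: 'h'
Reversed: lnnpmh

lnnpmh


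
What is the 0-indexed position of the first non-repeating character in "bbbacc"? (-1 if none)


Input: bbbacc
Character frequencies:
  'a': 1
  'b': 3
  'c': 2
Scanning left to right for freq == 1:
  Position 0 ('b'): freq=3, skip
  Position 1 ('b'): freq=3, skip
  Position 2 ('b'): freq=3, skip
  Position 3 ('a'): unique! => answer = 3

3


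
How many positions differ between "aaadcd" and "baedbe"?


Comparing "aaadcd" and "baedbe" position by position:
  Position 0: 'a' vs 'b' => DIFFER
  Position 1: 'a' vs 'a' => same
  Position 2: 'a' vs 'e' => DIFFER
  Position 3: 'd' vs 'd' => same
  Position 4: 'c' vs 'b' => DIFFER
  Position 5: 'd' vs 'e' => DIFFER
Positions that differ: 4

4


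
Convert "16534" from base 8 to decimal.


Input: "16534" in base 8
Positional expansion:
  Digit '1' (value 1) x 8^4 = 4096
  Digit '6' (value 6) x 8^3 = 3072
  Digit '5' (value 5) x 8^2 = 320
  Digit '3' (value 3) x 8^1 = 24
  Digit '4' (value 4) x 8^0 = 4
Sum = 7516

7516


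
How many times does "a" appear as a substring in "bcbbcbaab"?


Searching for "a" in "bcbbcbaab"
Scanning each position:
  Position 0: "b" => no
  Position 1: "c" => no
  Position 2: "b" => no
  Position 3: "b" => no
  Position 4: "c" => no
  Position 5: "b" => no
  Position 6: "a" => MATCH
  Position 7: "a" => MATCH
  Position 8: "b" => no
Total occurrences: 2

2


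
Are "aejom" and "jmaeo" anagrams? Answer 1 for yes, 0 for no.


Strings: "aejom", "jmaeo"
Sorted first:  aejmo
Sorted second: aejmo
Sorted forms match => anagrams

1


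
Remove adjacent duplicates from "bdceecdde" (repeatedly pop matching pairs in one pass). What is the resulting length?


Input: bdceecdde
Stack-based adjacent duplicate removal:
  Read 'b': push. Stack: b
  Read 'd': push. Stack: bd
  Read 'c': push. Stack: bdc
  Read 'e': push. Stack: bdce
  Read 'e': matches stack top 'e' => pop. Stack: bdc
  Read 'c': matches stack top 'c' => pop. Stack: bd
  Read 'd': matches stack top 'd' => pop. Stack: b
  Read 'd': push. Stack: bd
  Read 'e': push. Stack: bde
Final stack: "bde" (length 3)

3


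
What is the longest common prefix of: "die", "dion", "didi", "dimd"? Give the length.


Words: die, dion, didi, dimd
  Position 0: all 'd' => match
  Position 1: all 'i' => match
  Position 2: ('e', 'o', 'd', 'm') => mismatch, stop
LCP = "di" (length 2)

2


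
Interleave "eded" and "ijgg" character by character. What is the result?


Interleaving "eded" and "ijgg":
  Position 0: 'e' from first, 'i' from second => "ei"
  Position 1: 'd' from first, 'j' from second => "dj"
  Position 2: 'e' from first, 'g' from second => "eg"
  Position 3: 'd' from first, 'g' from second => "dg"
Result: eidjegdg

eidjegdg


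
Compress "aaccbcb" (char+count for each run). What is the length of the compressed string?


Input: aaccbcb
Runs:
  'a' x 2 => "a2"
  'c' x 2 => "c2"
  'b' x 1 => "b1"
  'c' x 1 => "c1"
  'b' x 1 => "b1"
Compressed: "a2c2b1c1b1"
Compressed length: 10

10


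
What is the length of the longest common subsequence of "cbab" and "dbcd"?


LCS of "cbab" and "dbcd"
DP table:
           d    b    c    d
      0    0    0    0    0
  c   0    0    0    1    1
  b   0    0    1    1    1
  a   0    0    1    1    1
  b   0    0    1    1    1
LCS length = dp[4][4] = 1

1


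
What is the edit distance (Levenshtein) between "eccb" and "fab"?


Computing edit distance: "eccb" -> "fab"
DP table:
           f    a    b
      0    1    2    3
  e   1    1    2    3
  c   2    2    2    3
  c   3    3    3    3
  b   4    4    4    3
Edit distance = dp[4][3] = 3

3


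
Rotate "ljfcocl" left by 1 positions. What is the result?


Input: "ljfcocl", rotate left by 1
First 1 characters: "l"
Remaining characters: "jfcocl"
Concatenate remaining + first: "jfcocl" + "l" = "jfcocll"

jfcocll


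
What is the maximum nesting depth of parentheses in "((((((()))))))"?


Input: "((((((()))))))"
Tracking depth:
  Position 0 '(': depth becomes 1
  Position 1 '(': depth becomes 2
  Position 2 '(': depth becomes 3
  Position 3 '(': depth becomes 4
  Position 4 '(': depth becomes 5
  Position 5 '(': depth becomes 6
  Position 6 '(': depth becomes 7
  Position 7 ')': depth becomes 6
  Position 8 ')': depth becomes 5
  Position 9 ')': depth becomes 4
  Position 10 ')': depth becomes 3
  Position 11 ')': depth becomes 2
  Position 12 ')': depth becomes 1
  Position 13 ')': depth becomes 0
Maximum depth reached: 7

7


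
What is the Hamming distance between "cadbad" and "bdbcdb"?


Comparing "cadbad" and "bdbcdb" position by position:
  Position 0: 'c' vs 'b' => differ
  Position 1: 'a' vs 'd' => differ
  Position 2: 'd' vs 'b' => differ
  Position 3: 'b' vs 'c' => differ
  Position 4: 'a' vs 'd' => differ
  Position 5: 'd' vs 'b' => differ
Total differences (Hamming distance): 6

6


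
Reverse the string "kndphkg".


Input: kndphkg
Reading characters right to left:
  Position 6: 'g'
  Position 5: 'k'
  Position 4: 'h'
  Position 3: 'p'
  Position 2: 'd'
  Position 1: 'n'
  Position 0: 'k'
Reversed: gkhpdnk

gkhpdnk


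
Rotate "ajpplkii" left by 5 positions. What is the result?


Input: "ajpplkii", rotate left by 5
First 5 characters: "ajppl"
Remaining characters: "kii"
Concatenate remaining + first: "kii" + "ajppl" = "kiiajppl"

kiiajppl


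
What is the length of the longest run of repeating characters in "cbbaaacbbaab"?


Input: "cbbaaacbbaab"
Scanning for longest run:
  Position 1 ('b'): new char, reset run to 1
  Position 2 ('b'): continues run of 'b', length=2
  Position 3 ('a'): new char, reset run to 1
  Position 4 ('a'): continues run of 'a', length=2
  Position 5 ('a'): continues run of 'a', length=3
  Position 6 ('c'): new char, reset run to 1
  Position 7 ('b'): new char, reset run to 1
  Position 8 ('b'): continues run of 'b', length=2
  Position 9 ('a'): new char, reset run to 1
  Position 10 ('a'): continues run of 'a', length=2
  Position 11 ('b'): new char, reset run to 1
Longest run: 'a' with length 3

3


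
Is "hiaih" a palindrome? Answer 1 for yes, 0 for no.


Input: hiaih
Reversed: hiaih
  Compare pos 0 ('h') with pos 4 ('h'): match
  Compare pos 1 ('i') with pos 3 ('i'): match
Result: palindrome

1


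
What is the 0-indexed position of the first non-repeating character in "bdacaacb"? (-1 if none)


Input: bdacaacb
Character frequencies:
  'a': 3
  'b': 2
  'c': 2
  'd': 1
Scanning left to right for freq == 1:
  Position 0 ('b'): freq=2, skip
  Position 1 ('d'): unique! => answer = 1

1


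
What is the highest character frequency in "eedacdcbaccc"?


Input: eedacdcbaccc
Character counts:
  'a': 2
  'b': 1
  'c': 5
  'd': 2
  'e': 2
Maximum frequency: 5

5


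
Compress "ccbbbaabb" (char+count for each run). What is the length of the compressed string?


Input: ccbbbaabb
Runs:
  'c' x 2 => "c2"
  'b' x 3 => "b3"
  'a' x 2 => "a2"
  'b' x 2 => "b2"
Compressed: "c2b3a2b2"
Compressed length: 8

8


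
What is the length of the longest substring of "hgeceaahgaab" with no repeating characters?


Input: "hgeceaahgaab"
Sliding window (track last position of each char):
  Position 0 ('h'): window [0,0] length 1 -- new best
  Position 1 ('g'): window [0,1] length 2 -- new best
  Position 2 ('e'): window [0,2] length 3 -- new best
  Position 3 ('c'): window [0,3] length 4 -- new best
  Position 4 ('e'): repeat (last at 2), move window start to 3
  Position 4 ('e'): window [3,4] length 2
  Position 5 ('a'): window [3,5] length 3
  Position 6 ('a'): repeat (last at 5), move window start to 6
  Position 6 ('a'): window [6,6] length 1
  Position 7 ('h'): window [6,7] length 2
  Position 8 ('g'): window [6,8] length 3
  Position 9 ('a'): repeat (last at 6), move window start to 7
  Position 9 ('a'): window [7,9] length 3
  Position 10 ('a'): repeat (last at 9), move window start to 10
  Position 10 ('a'): window [10,10] length 1
  Position 11 ('b'): window [10,11] length 2
Longest substring with no repeats: "hgec" with length 4

4


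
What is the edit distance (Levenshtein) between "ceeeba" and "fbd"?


Computing edit distance: "ceeeba" -> "fbd"
DP table:
           f    b    d
      0    1    2    3
  c   1    1    2    3
  e   2    2    2    3
  e   3    3    3    3
  e   4    4    4    4
  b   5    5    4    5
  a   6    6    5    5
Edit distance = dp[6][3] = 5

5


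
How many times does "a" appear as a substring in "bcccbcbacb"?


Searching for "a" in "bcccbcbacb"
Scanning each position:
  Position 0: "b" => no
  Position 1: "c" => no
  Position 2: "c" => no
  Position 3: "c" => no
  Position 4: "b" => no
  Position 5: "c" => no
  Position 6: "b" => no
  Position 7: "a" => MATCH
  Position 8: "c" => no
  Position 9: "b" => no
Total occurrences: 1

1


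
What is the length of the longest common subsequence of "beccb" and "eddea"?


LCS of "beccb" and "eddea"
DP table:
           e    d    d    e    a
      0    0    0    0    0    0
  b   0    0    0    0    0    0
  e   0    1    1    1    1    1
  c   0    1    1    1    1    1
  c   0    1    1    1    1    1
  b   0    1    1    1    1    1
LCS length = dp[5][5] = 1

1


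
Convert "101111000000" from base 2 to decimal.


Input: "101111000000" in base 2
Positional expansion:
  Digit '1' (value 1) x 2^11 = 2048
  Digit '0' (value 0) x 2^10 = 0
  Digit '1' (value 1) x 2^9 = 512
  Digit '1' (value 1) x 2^8 = 256
  Digit '1' (value 1) x 2^7 = 128
  Digit '1' (value 1) x 2^6 = 64
  Digit '0' (value 0) x 2^5 = 0
  Digit '0' (value 0) x 2^4 = 0
  Digit '0' (value 0) x 2^3 = 0
  Digit '0' (value 0) x 2^2 = 0
  Digit '0' (value 0) x 2^1 = 0
  Digit '0' (value 0) x 2^0 = 0
Sum = 3008

3008


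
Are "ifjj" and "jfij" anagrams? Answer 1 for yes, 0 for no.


Strings: "ifjj", "jfij"
Sorted first:  fijj
Sorted second: fijj
Sorted forms match => anagrams

1


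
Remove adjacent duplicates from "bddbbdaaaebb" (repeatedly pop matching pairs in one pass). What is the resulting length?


Input: bddbbdaaaebb
Stack-based adjacent duplicate removal:
  Read 'b': push. Stack: b
  Read 'd': push. Stack: bd
  Read 'd': matches stack top 'd' => pop. Stack: b
  Read 'b': matches stack top 'b' => pop. Stack: (empty)
  Read 'b': push. Stack: b
  Read 'd': push. Stack: bd
  Read 'a': push. Stack: bda
  Read 'a': matches stack top 'a' => pop. Stack: bd
  Read 'a': push. Stack: bda
  Read 'e': push. Stack: bdae
  Read 'b': push. Stack: bdaeb
  Read 'b': matches stack top 'b' => pop. Stack: bdae
Final stack: "bdae" (length 4)

4


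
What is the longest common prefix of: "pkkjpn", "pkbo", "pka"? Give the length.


Words: pkkjpn, pkbo, pka
  Position 0: all 'p' => match
  Position 1: all 'k' => match
  Position 2: ('k', 'b', 'a') => mismatch, stop
LCP = "pk" (length 2)

2


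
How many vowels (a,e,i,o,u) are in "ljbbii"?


Input: ljbbii
Checking each character:
  'l' at position 0: consonant
  'j' at position 1: consonant
  'b' at position 2: consonant
  'b' at position 3: consonant
  'i' at position 4: vowel (running total: 1)
  'i' at position 5: vowel (running total: 2)
Total vowels: 2

2


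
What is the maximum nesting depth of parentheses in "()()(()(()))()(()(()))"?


Input: "()()(()(()))()(()(()))"
Tracking depth:
  Position 0 '(': depth becomes 1
  Position 1 ')': depth becomes 0
  Position 2 '(': depth becomes 1
  Position 3 ')': depth becomes 0
  Position 4 '(': depth becomes 1
  Position 5 '(': depth becomes 2
  Position 6 ')': depth becomes 1
  Position 7 '(': depth becomes 2
  Position 8 '(': depth becomes 3
  Position 9 ')': depth becomes 2
  Position 10 ')': depth becomes 1
  Position 11 ')': depth becomes 0
  Position 12 '(': depth becomes 1
  Position 13 ')': depth becomes 0
  Position 14 '(': depth becomes 1
  Position 15 '(': depth becomes 2
  Position 16 ')': depth becomes 1
  Position 17 '(': depth becomes 2
  Position 18 '(': depth becomes 3
  Position 19 ')': depth becomes 2
  Position 20 ')': depth becomes 1
  Position 21 ')': depth becomes 0
Maximum depth reached: 3

3


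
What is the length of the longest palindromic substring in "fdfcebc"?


Input: "fdfcebc"
Checking substrings for palindromes:
  [0:3] "fdf" (len 3) => palindrome
Longest palindromic substring: "fdf" with length 3

3


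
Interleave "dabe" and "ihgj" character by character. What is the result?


Interleaving "dabe" and "ihgj":
  Position 0: 'd' from first, 'i' from second => "di"
  Position 1: 'a' from first, 'h' from second => "ah"
  Position 2: 'b' from first, 'g' from second => "bg"
  Position 3: 'e' from first, 'j' from second => "ej"
Result: diahbgej

diahbgej


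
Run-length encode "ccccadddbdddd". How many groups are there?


Input: ccccadddbdddd
Scanning for consecutive runs:
  Group 1: 'c' x 4 (positions 0-3)
  Group 2: 'a' x 1 (positions 4-4)
  Group 3: 'd' x 3 (positions 5-7)
  Group 4: 'b' x 1 (positions 8-8)
  Group 5: 'd' x 4 (positions 9-12)
Total groups: 5

5


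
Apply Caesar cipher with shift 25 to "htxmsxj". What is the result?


Caesar cipher: shift "htxmsxj" by 25
  'h' (pos 7) + 25 = pos 6 = 'g'
  't' (pos 19) + 25 = pos 18 = 's'
  'x' (pos 23) + 25 = pos 22 = 'w'
  'm' (pos 12) + 25 = pos 11 = 'l'
  's' (pos 18) + 25 = pos 17 = 'r'
  'x' (pos 23) + 25 = pos 22 = 'w'
  'j' (pos 9) + 25 = pos 8 = 'i'
Result: gswlrwi

gswlrwi


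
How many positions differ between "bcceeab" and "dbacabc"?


Comparing "bcceeab" and "dbacabc" position by position:
  Position 0: 'b' vs 'd' => DIFFER
  Position 1: 'c' vs 'b' => DIFFER
  Position 2: 'c' vs 'a' => DIFFER
  Position 3: 'e' vs 'c' => DIFFER
  Position 4: 'e' vs 'a' => DIFFER
  Position 5: 'a' vs 'b' => DIFFER
  Position 6: 'b' vs 'c' => DIFFER
Positions that differ: 7

7


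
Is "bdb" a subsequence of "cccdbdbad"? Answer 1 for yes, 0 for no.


Check if "bdb" is a subsequence of "cccdbdbad"
Greedy scan:
  Position 0 ('c'): no match needed
  Position 1 ('c'): no match needed
  Position 2 ('c'): no match needed
  Position 3 ('d'): no match needed
  Position 4 ('b'): matches sub[0] = 'b'
  Position 5 ('d'): matches sub[1] = 'd'
  Position 6 ('b'): matches sub[2] = 'b'
  Position 7 ('a'): no match needed
  Position 8 ('d'): no match needed
All 3 characters matched => is a subsequence

1


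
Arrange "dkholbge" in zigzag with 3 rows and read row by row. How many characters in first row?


Zigzag "dkholbge" into 3 rows:
Placing characters:
  'd' => row 0
  'k' => row 1
  'h' => row 2
  'o' => row 1
  'l' => row 0
  'b' => row 1
  'g' => row 2
  'e' => row 1
Rows:
  Row 0: "dl"
  Row 1: "kobe"
  Row 2: "hg"
First row length: 2

2


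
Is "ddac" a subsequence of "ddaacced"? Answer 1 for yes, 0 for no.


Check if "ddac" is a subsequence of "ddaacced"
Greedy scan:
  Position 0 ('d'): matches sub[0] = 'd'
  Position 1 ('d'): matches sub[1] = 'd'
  Position 2 ('a'): matches sub[2] = 'a'
  Position 3 ('a'): no match needed
  Position 4 ('c'): matches sub[3] = 'c'
  Position 5 ('c'): no match needed
  Position 6 ('e'): no match needed
  Position 7 ('d'): no match needed
All 4 characters matched => is a subsequence

1


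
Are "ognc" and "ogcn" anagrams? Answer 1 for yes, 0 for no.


Strings: "ognc", "ogcn"
Sorted first:  cgno
Sorted second: cgno
Sorted forms match => anagrams

1


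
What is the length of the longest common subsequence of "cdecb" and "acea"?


LCS of "cdecb" and "acea"
DP table:
           a    c    e    a
      0    0    0    0    0
  c   0    0    1    1    1
  d   0    0    1    1    1
  e   0    0    1    2    2
  c   0    0    1    2    2
  b   0    0    1    2    2
LCS length = dp[5][4] = 2

2


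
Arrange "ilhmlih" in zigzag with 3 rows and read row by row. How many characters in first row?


Zigzag "ilhmlih" into 3 rows:
Placing characters:
  'i' => row 0
  'l' => row 1
  'h' => row 2
  'm' => row 1
  'l' => row 0
  'i' => row 1
  'h' => row 2
Rows:
  Row 0: "il"
  Row 1: "lmi"
  Row 2: "hh"
First row length: 2

2


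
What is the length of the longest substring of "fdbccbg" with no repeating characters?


Input: "fdbccbg"
Sliding window (track last position of each char):
  Position 0 ('f'): window [0,0] length 1 -- new best
  Position 1 ('d'): window [0,1] length 2 -- new best
  Position 2 ('b'): window [0,2] length 3 -- new best
  Position 3 ('c'): window [0,3] length 4 -- new best
  Position 4 ('c'): repeat (last at 3), move window start to 4
  Position 4 ('c'): window [4,4] length 1
  Position 5 ('b'): window [4,5] length 2
  Position 6 ('g'): window [4,6] length 3
Longest substring with no repeats: "fdbc" with length 4

4


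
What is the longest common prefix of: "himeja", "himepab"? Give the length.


Words: himeja, himepab
  Position 0: all 'h' => match
  Position 1: all 'i' => match
  Position 2: all 'm' => match
  Position 3: all 'e' => match
  Position 4: ('j', 'p') => mismatch, stop
LCP = "hime" (length 4)

4


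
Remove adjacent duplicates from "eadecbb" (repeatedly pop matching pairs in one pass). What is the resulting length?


Input: eadecbb
Stack-based adjacent duplicate removal:
  Read 'e': push. Stack: e
  Read 'a': push. Stack: ea
  Read 'd': push. Stack: ead
  Read 'e': push. Stack: eade
  Read 'c': push. Stack: eadec
  Read 'b': push. Stack: eadecb
  Read 'b': matches stack top 'b' => pop. Stack: eadec
Final stack: "eadec" (length 5)

5


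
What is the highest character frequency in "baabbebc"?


Input: baabbebc
Character counts:
  'a': 2
  'b': 4
  'c': 1
  'e': 1
Maximum frequency: 4

4


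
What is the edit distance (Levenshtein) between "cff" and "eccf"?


Computing edit distance: "cff" -> "eccf"
DP table:
           e    c    c    f
      0    1    2    3    4
  c   1    1    1    2    3
  f   2    2    2    2    2
  f   3    3    3    3    2
Edit distance = dp[3][4] = 2

2


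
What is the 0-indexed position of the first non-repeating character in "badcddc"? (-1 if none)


Input: badcddc
Character frequencies:
  'a': 1
  'b': 1
  'c': 2
  'd': 3
Scanning left to right for freq == 1:
  Position 0 ('b'): unique! => answer = 0

0


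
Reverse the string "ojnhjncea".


Input: ojnhjncea
Reading characters right to left:
  Position 8: 'a'
  Position 7: 'e'
  Position 6: 'c'
  Position 5: 'n'
  Position 4: 'j'
  Position 3: 'h'
  Position 2: 'n'
  Position 1: 'j'
  Position 0: 'o'
Reversed: aecnjhnjo

aecnjhnjo


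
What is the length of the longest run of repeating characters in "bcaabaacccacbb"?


Input: "bcaabaacccacbb"
Scanning for longest run:
  Position 1 ('c'): new char, reset run to 1
  Position 2 ('a'): new char, reset run to 1
  Position 3 ('a'): continues run of 'a', length=2
  Position 4 ('b'): new char, reset run to 1
  Position 5 ('a'): new char, reset run to 1
  Position 6 ('a'): continues run of 'a', length=2
  Position 7 ('c'): new char, reset run to 1
  Position 8 ('c'): continues run of 'c', length=2
  Position 9 ('c'): continues run of 'c', length=3
  Position 10 ('a'): new char, reset run to 1
  Position 11 ('c'): new char, reset run to 1
  Position 12 ('b'): new char, reset run to 1
  Position 13 ('b'): continues run of 'b', length=2
Longest run: 'c' with length 3

3


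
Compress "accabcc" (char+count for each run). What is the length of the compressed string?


Input: accabcc
Runs:
  'a' x 1 => "a1"
  'c' x 2 => "c2"
  'a' x 1 => "a1"
  'b' x 1 => "b1"
  'c' x 2 => "c2"
Compressed: "a1c2a1b1c2"
Compressed length: 10

10


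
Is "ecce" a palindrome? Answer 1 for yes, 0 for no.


Input: ecce
Reversed: ecce
  Compare pos 0 ('e') with pos 3 ('e'): match
  Compare pos 1 ('c') with pos 2 ('c'): match
Result: palindrome

1


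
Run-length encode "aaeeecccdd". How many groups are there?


Input: aaeeecccdd
Scanning for consecutive runs:
  Group 1: 'a' x 2 (positions 0-1)
  Group 2: 'e' x 3 (positions 2-4)
  Group 3: 'c' x 3 (positions 5-7)
  Group 4: 'd' x 2 (positions 8-9)
Total groups: 4

4


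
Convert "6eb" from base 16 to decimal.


Input: "6eb" in base 16
Positional expansion:
  Digit '6' (value 6) x 16^2 = 1536
  Digit 'e' (value 14) x 16^1 = 224
  Digit 'b' (value 11) x 16^0 = 11
Sum = 1771

1771


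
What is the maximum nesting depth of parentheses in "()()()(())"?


Input: "()()()(())"
Tracking depth:
  Position 0 '(': depth becomes 1
  Position 1 ')': depth becomes 0
  Position 2 '(': depth becomes 1
  Position 3 ')': depth becomes 0
  Position 4 '(': depth becomes 1
  Position 5 ')': depth becomes 0
  Position 6 '(': depth becomes 1
  Position 7 '(': depth becomes 2
  Position 8 ')': depth becomes 1
  Position 9 ')': depth becomes 0
Maximum depth reached: 2

2


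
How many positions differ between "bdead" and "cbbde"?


Comparing "bdead" and "cbbde" position by position:
  Position 0: 'b' vs 'c' => DIFFER
  Position 1: 'd' vs 'b' => DIFFER
  Position 2: 'e' vs 'b' => DIFFER
  Position 3: 'a' vs 'd' => DIFFER
  Position 4: 'd' vs 'e' => DIFFER
Positions that differ: 5

5


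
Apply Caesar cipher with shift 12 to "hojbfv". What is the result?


Caesar cipher: shift "hojbfv" by 12
  'h' (pos 7) + 12 = pos 19 = 't'
  'o' (pos 14) + 12 = pos 0 = 'a'
  'j' (pos 9) + 12 = pos 21 = 'v'
  'b' (pos 1) + 12 = pos 13 = 'n'
  'f' (pos 5) + 12 = pos 17 = 'r'
  'v' (pos 21) + 12 = pos 7 = 'h'
Result: tavnrh

tavnrh


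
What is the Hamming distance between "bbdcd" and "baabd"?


Comparing "bbdcd" and "baabd" position by position:
  Position 0: 'b' vs 'b' => same
  Position 1: 'b' vs 'a' => differ
  Position 2: 'd' vs 'a' => differ
  Position 3: 'c' vs 'b' => differ
  Position 4: 'd' vs 'd' => same
Total differences (Hamming distance): 3

3


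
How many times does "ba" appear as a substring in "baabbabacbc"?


Searching for "ba" in "baabbabacbc"
Scanning each position:
  Position 0: "ba" => MATCH
  Position 1: "aa" => no
  Position 2: "ab" => no
  Position 3: "bb" => no
  Position 4: "ba" => MATCH
  Position 5: "ab" => no
  Position 6: "ba" => MATCH
  Position 7: "ac" => no
  Position 8: "cb" => no
  Position 9: "bc" => no
Total occurrences: 3

3


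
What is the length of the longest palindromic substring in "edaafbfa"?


Input: "edaafbfa"
Checking substrings for palindromes:
  [3:8] "afbfa" (len 5) => palindrome
  [4:7] "fbf" (len 3) => palindrome
  [2:4] "aa" (len 2) => palindrome
Longest palindromic substring: "afbfa" with length 5

5


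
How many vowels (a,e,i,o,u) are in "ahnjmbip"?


Input: ahnjmbip
Checking each character:
  'a' at position 0: vowel (running total: 1)
  'h' at position 1: consonant
  'n' at position 2: consonant
  'j' at position 3: consonant
  'm' at position 4: consonant
  'b' at position 5: consonant
  'i' at position 6: vowel (running total: 2)
  'p' at position 7: consonant
Total vowels: 2

2


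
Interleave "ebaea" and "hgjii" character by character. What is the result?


Interleaving "ebaea" and "hgjii":
  Position 0: 'e' from first, 'h' from second => "eh"
  Position 1: 'b' from first, 'g' from second => "bg"
  Position 2: 'a' from first, 'j' from second => "aj"
  Position 3: 'e' from first, 'i' from second => "ei"
  Position 4: 'a' from first, 'i' from second => "ai"
Result: ehbgajeiai

ehbgajeiai


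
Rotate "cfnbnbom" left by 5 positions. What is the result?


Input: "cfnbnbom", rotate left by 5
First 5 characters: "cfnbn"
Remaining characters: "bom"
Concatenate remaining + first: "bom" + "cfnbn" = "bomcfnbn"

bomcfnbn


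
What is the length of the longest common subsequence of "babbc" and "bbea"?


LCS of "babbc" and "bbea"
DP table:
           b    b    e    a
      0    0    0    0    0
  b   0    1    1    1    1
  a   0    1    1    1    2
  b   0    1    2    2    2
  b   0    1    2    2    2
  c   0    1    2    2    2
LCS length = dp[5][4] = 2

2


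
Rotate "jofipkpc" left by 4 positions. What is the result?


Input: "jofipkpc", rotate left by 4
First 4 characters: "jofi"
Remaining characters: "pkpc"
Concatenate remaining + first: "pkpc" + "jofi" = "pkpcjofi"

pkpcjofi


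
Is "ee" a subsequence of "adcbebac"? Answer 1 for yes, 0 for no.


Check if "ee" is a subsequence of "adcbebac"
Greedy scan:
  Position 0 ('a'): no match needed
  Position 1 ('d'): no match needed
  Position 2 ('c'): no match needed
  Position 3 ('b'): no match needed
  Position 4 ('e'): matches sub[0] = 'e'
  Position 5 ('b'): no match needed
  Position 6 ('a'): no match needed
  Position 7 ('c'): no match needed
Only matched 1/2 characters => not a subsequence

0


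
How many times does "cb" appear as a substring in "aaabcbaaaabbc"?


Searching for "cb" in "aaabcbaaaabbc"
Scanning each position:
  Position 0: "aa" => no
  Position 1: "aa" => no
  Position 2: "ab" => no
  Position 3: "bc" => no
  Position 4: "cb" => MATCH
  Position 5: "ba" => no
  Position 6: "aa" => no
  Position 7: "aa" => no
  Position 8: "aa" => no
  Position 9: "ab" => no
  Position 10: "bb" => no
  Position 11: "bc" => no
Total occurrences: 1

1
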